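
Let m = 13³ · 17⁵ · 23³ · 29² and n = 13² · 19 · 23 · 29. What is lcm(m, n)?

606467829847797697

max exponent per prime: 13³ · 17⁵ · 19 · 23³ · 29² = 606467829847797697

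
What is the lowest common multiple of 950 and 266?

950 = 2 · 5² · 19; 266 = 2 · 7 · 19
max exponents: 2 · 5² · 7 · 19 = 6650

6650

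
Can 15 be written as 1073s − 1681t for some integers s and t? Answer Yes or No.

gcd(1073, 1681): 1681 = 1·1073 + 608; 1073 = 1·608 + 465; 608 = 1·465 + 143; 465 = 3·143 + 36; 143 = 3·36 + 35; 36 = 1·35 + 1; 35 = 35·1 + 0 → 1
1 divides 15, so a solution exists.

Yes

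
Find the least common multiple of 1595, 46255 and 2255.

1896455

lcm(1595, 46255) = 1595·46255/gcd = 73776725/1595 = 46255
lcm(46255, 2255) = 46255·2255/gcd = 104305025/55 = 1896455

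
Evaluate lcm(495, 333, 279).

495 = 3² · 5 · 11; 333 = 3² · 37; 279 = 3² · 31
lcm takes max exponent of each prime: 3² · 5 · 11 · 31 · 37 = 567765

567765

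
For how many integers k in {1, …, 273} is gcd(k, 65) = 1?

202

Prime factors of 65: 5, 13. Count integers ≤ 273 divisible by none of them.
By inclusion–exclusion: 273 − ⌊273/5⌋ − ⌊273/13⌋ + ⌊273/65⌋ = 202.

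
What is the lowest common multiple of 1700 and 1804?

gcd first: 1804 = 1·1700 + 104; 1700 = 16·104 + 36; 104 = 2·36 + 32; 36 = 1·32 + 4; 32 = 8·4 + 0 → gcd = 4
lcm = 1700·1804/gcd = 3066800/4 = 766700

766700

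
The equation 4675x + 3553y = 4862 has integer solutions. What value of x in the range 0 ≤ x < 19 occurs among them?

17

gcd(4675, 3553) = 187 (Euclid: 4675 = 1·3553 + 1122; 3553 = 3·1122 + 187; 1122 = 6·187 + 0), and 187 | 4862.
Extended Euclid: 4675·(-3) + 3553·(4) = 187. Scale by 26: x₀ = -78.
General solution x = x₀ + 19t; reducing mod 19 gives x = 17 (and y = -21).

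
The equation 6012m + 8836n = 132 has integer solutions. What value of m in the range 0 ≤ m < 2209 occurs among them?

Reduce mod 8836: 6012m ≡ 132 (mod 8836). With g = gcd(6012, 8836) = 4 dividing 132, divide through: 1503m ≡ 33 (mod 2209).
Since gcd(1503, 2209) = 1, m ≡ 33·(1503)⁻¹ ≡ 1142 (mod 2209). Smallest non-negative: 1142.

1142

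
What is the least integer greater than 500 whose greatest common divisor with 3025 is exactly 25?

Multiples of 25 above 500: 25·21, 25·22, … . Need the cofactor coprime to 3025/25 = 121.
Checking s = 21, 22, … the first with gcd(s, 121) = 1 is s = 21, giving 525.

525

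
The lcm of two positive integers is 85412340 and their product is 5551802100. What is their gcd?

65

From gcd × lcm = uv: gcd = 5551802100 / 85412340 = 65.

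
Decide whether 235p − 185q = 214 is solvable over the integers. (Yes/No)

gcd(235, 185): 235 = 1·185 + 50; 185 = 3·50 + 35; 50 = 1·35 + 15; 35 = 2·15 + 5; 15 = 3·5 + 0 → 5
5 does not divide 214, so a solution does not exist.

No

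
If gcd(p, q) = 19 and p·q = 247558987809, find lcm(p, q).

gcd·lcm = product, so lcm = 247558987809/19 = 13029420411.

13029420411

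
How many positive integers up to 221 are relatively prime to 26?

102

26 = 2·13. Inclusion–exclusion on these primes:
221 − ⌊221/2⌋ − ⌊221/13⌋ + ⌊221/26⌋ = 102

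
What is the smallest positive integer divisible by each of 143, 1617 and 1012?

lcm(143, 1617) = 143·1617/gcd = 231231/11 = 21021
lcm(21021, 1012) = 21021·1012/gcd = 21273252/11 = 1933932

1933932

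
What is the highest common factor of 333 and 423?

333 = 3² · 37
423 = 3² · 47
Common: 3² = 9

9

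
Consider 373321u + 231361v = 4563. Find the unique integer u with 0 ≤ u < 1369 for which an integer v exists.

Euclid: 373321 = 1·231361 + 141960; 231361 = 1·141960 + 89401; 141960 = 1·89401 + 52559; 89401 = 1·52559 + 36842; 52559 = 1·36842 + 15717; 36842 = 2·15717 + 5408; 15717 = 2·5408 + 4901; 5408 = 1·4901 + 507; 4901 = 9·507 + 338; 507 = 1·338 + 169; 338 = 2·169 + 0 → gcd = 169; 4563 = 169·27.
Back-substitution yields 373321·(-471) + 231361·(760) = 169, so one solution is u = -471·27 = -12717, v = 760·27 = 20520.
Solutions in u differ by 231361/169 = 1369; the one in [0, 1369) is -12717 mod 1369 = 973.

973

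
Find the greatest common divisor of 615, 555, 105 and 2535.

15

615 = 3 · 5 · 41; 555 = 3 · 5 · 37; 105 = 3 · 5 · 7; 2535 = 3 · 5 · 13²
gcd takes min exponent of each prime: 3 · 5 = 15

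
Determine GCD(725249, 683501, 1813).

49

gcd(725249, 683501): 725249 = 1·683501 + 41748; 683501 = 16·41748 + 15533; 41748 = 2·15533 + 10682; 15533 = 1·10682 + 4851; 10682 = 2·4851 + 980; 4851 = 4·980 + 931; 980 = 1·931 + 49; 931 = 19·49 + 0 → 49
gcd(49, 1813): 1813 = 37·49 + 0 → 49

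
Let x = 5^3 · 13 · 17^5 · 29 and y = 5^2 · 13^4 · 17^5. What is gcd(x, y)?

461453525

min exponent per shared prime: 5^2 · 13 · 17^5 = 461453525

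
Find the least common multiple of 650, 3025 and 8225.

25875850

650 = 2 · 5² · 13; 3025 = 5² · 11²; 8225 = 5² · 7 · 47
lcm takes max exponent of each prime: 2 · 5² · 7 · 11² · 13 · 47 = 25875850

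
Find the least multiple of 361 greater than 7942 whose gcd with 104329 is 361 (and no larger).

gcd(m, 104329) = 361 forces 361 | m; write m = 361s. Then gcd(361s, 361·289) = 361·gcd(s, 289), so need gcd(s, 289) = 1.
361s > 7942 gives s ≥ 23. The least s ≥ 23 coprime to 289 is 23, so m = 361·23 = 8303.

8303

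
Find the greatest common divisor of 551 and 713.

551 = 19 · 29
713 = 23 · 31
Common: 1 = 1

1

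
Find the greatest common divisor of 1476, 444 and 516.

gcd(1476, 444): 1476 = 3·444 + 144; 444 = 3·144 + 12; 144 = 12·12 + 0 → 12
gcd(12, 516): 516 = 43·12 + 0 → 12

12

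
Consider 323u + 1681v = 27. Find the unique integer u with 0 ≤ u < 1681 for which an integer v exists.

gcd(323, 1681) = 1 (Euclid: 1681 = 5·323 + 66; 323 = 4·66 + 59; 66 = 1·59 + 7; 59 = 8·7 + 3; 7 = 2·3 + 1; 3 = 3·1 + 0), and 1 | 27.
Extended Euclid: 323·(-484) + 1681·(93) = 1. Scale by 27: u₀ = -13068.
General solution u = u₀ + 1681t; reducing mod 1681 gives u = 380 (and v = -73).

380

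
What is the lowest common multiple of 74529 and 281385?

74529 = 3² · 7² · 13²; 281385 = 3² · 5 · 13² · 37
max exponents: 3² · 5 · 7² · 13² · 37 = 13787865

13787865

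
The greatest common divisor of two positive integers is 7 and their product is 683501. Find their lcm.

97643

For any two positive integers, gcd × lcm equals their product. Hence lcm = 683501 / 7 = 97643.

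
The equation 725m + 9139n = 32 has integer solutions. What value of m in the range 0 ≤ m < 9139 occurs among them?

1727

Reduce mod 9139: 725m ≡ 32 (mod 9139). With g = gcd(725, 9139) = 1 dividing 32, divide through: 725m ≡ 32 (mod 9139).
Since gcd(725, 9139) = 1, m ≡ 32·(725)⁻¹ ≡ 1727 (mod 9139). Smallest non-negative: 1727.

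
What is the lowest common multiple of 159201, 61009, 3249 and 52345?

159201 = 3² · 7² · 19²; 61009 = 13² · 19²; 3249 = 3² · 19²; 52345 = 5 · 19² · 29
lcm takes max exponent of each prime: 3² · 5 · 7² · 13² · 19² · 29 = 3901220505

3901220505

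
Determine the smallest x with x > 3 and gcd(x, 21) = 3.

6

21 = 3·7. Any x with gcd(x, 21) = 3 is a multiple of 3, say 3s, with s coprime to 7.
Need s > 3/3, so s ≥ 2. First s ≥ 2 with gcd(s, 7) = 1 is s = 2. Thus x = 3·2 = 6.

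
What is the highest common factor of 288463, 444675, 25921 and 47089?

gcd(288463, 444675): 444675 = 1·288463 + 156212; 288463 = 1·156212 + 132251; 156212 = 1·132251 + 23961; 132251 = 5·23961 + 12446; 23961 = 1·12446 + 11515; 12446 = 1·11515 + 931; 11515 = 12·931 + 343; 931 = 2·343 + 245; 343 = 1·245 + 98; 245 = 2·98 + 49; 98 = 2·49 + 0 → 49
gcd(49, 25921): 25921 = 529·49 + 0 → 49
gcd(49, 47089): 47089 = 961·49 + 0 → 49

49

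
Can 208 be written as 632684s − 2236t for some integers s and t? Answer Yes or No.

Yes

By Bézout, 632684s − 2236t = 208 has integer solutions iff gcd(632684, 2236) | 208.
Euclid: 632684 = 282·2236 + 2132; 2236 = 1·2132 + 104; 2132 = 20·104 + 52; 104 = 2·52 + 0. gcd = 52; 208 mod 52 = 0. Yes.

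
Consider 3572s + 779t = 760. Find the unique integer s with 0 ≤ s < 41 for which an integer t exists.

Euclid: 3572 = 4·779 + 456; 779 = 1·456 + 323; 456 = 1·323 + 133; 323 = 2·133 + 57; 133 = 2·57 + 19; 57 = 3·19 + 0 → gcd = 19; 760 = 19·40.
Back-substitution yields 3572·(12) + 779·(-55) = 19, so one solution is s = 12·40 = 480, t = -55·40 = -2200.
Solutions in s differ by 779/19 = 41; the one in [0, 41) is 480 mod 41 = 29.

29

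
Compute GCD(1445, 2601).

1445 = 5 · 17²
2601 = 3² · 17²
Common: 17² = 289

289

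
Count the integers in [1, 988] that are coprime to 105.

452

Prime factors of 105: 3, 5, 7. Count integers ≤ 988 divisible by none of them.
By inclusion–exclusion: 988 − ⌊988/3⌋ − ⌊988/5⌋ − ⌊988/7⌋ + ⌊988/15⌋ + ⌊988/21⌋ + ⌊988/35⌋ − ⌊988/105⌋ = 452.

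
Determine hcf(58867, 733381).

Euclid: 733381 = 12·58867 + 26977; 58867 = 2·26977 + 4913; 26977 = 5·4913 + 2412; 4913 = 2·2412 + 89; 2412 = 27·89 + 9; 89 = 9·9 + 8; 9 = 1·8 + 1; 8 = 8·1 + 0. Last nonzero remainder: 1.

1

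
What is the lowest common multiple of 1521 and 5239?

47151

1521 = 3² · 13²; 5239 = 13² · 31
max exponents: 3² · 13² · 31 = 47151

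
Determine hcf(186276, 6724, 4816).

gcd(186276, 6724): 186276 = 27·6724 + 4728; 6724 = 1·4728 + 1996; 4728 = 2·1996 + 736; 1996 = 2·736 + 524; 736 = 1·524 + 212; 524 = 2·212 + 100; 212 = 2·100 + 12; 100 = 8·12 + 4; 12 = 3·4 + 0 → 4
gcd(4, 4816): 4816 = 1204·4 + 0 → 4

4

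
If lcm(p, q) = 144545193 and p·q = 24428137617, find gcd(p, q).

169

gcd·lcm = product, so gcd = 24428137617/144545193 = 169.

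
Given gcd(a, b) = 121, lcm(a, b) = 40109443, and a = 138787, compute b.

34969

Using ab = gcd(a,b)·lcm(a,b) = 121·40109443 = 4853242603, we get b = 4853242603/138787 = 34969.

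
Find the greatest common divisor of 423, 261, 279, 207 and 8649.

9

gcd(423, 261): 423 = 1·261 + 162; 261 = 1·162 + 99; 162 = 1·99 + 63; 99 = 1·63 + 36; 63 = 1·36 + 27; 36 = 1·27 + 9; 27 = 3·9 + 0 → 9
gcd(9, 279): 279 = 31·9 + 0 → 9
gcd(9, 207): 207 = 23·9 + 0 → 9
gcd(9, 8649): 8649 = 961·9 + 0 → 9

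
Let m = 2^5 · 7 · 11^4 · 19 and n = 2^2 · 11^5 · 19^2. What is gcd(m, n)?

min exponent per shared prime: 2^2 · 11^4 · 19 = 1112716

1112716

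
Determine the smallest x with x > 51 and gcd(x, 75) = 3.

gcd(x, 75) = 3 forces 3 | x; write x = 3s. Then gcd(3s, 3·25) = 3·gcd(s, 25), so need gcd(s, 25) = 1.
3s > 51 gives s ≥ 18. The least s ≥ 18 coprime to 25 is 18, so x = 3·18 = 54.

54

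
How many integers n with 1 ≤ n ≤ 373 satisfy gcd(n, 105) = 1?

170

Prime factors of 105: 3, 5, 7. Count integers ≤ 373 divisible by none of them.
By inclusion–exclusion: 373 − ⌊373/3⌋ − ⌊373/5⌋ − ⌊373/7⌋ + ⌊373/15⌋ + ⌊373/21⌋ + ⌊373/35⌋ − ⌊373/105⌋ = 170.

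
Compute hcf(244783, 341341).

847

244783 = 7 · 11² · 17²
341341 = 7 · 11² · 13 · 31
Common: 7 · 11² = 847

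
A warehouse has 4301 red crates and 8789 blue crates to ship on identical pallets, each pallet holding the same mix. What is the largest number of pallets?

187

4301 = 11 · 17 · 23
8789 = 11 · 17 · 47
Common: 11 · 17 = 187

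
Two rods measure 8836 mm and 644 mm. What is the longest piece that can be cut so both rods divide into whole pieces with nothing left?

8836 = 2² · 47²
644 = 2² · 7 · 23
Common: 2² = 4

4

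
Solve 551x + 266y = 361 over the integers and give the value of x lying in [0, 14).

Euclid: 551 = 2·266 + 19; 266 = 14·19 + 0 → gcd = 19; 361 = 19·19.
Back-substitution yields 551·(1) + 266·(-2) = 19, so one solution is x = 1·19 = 19, y = -2·19 = -38.
Solutions in x differ by 266/19 = 14; the one in [0, 14) is 19 mod 14 = 5.

5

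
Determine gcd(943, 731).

1

Euclid: 943 = 1·731 + 212; 731 = 3·212 + 95; 212 = 2·95 + 22; 95 = 4·22 + 7; 22 = 3·7 + 1; 7 = 7·1 + 0. Last nonzero remainder: 1.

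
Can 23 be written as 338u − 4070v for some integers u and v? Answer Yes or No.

By Bézout, 338u − 4070v = 23 has integer solutions iff gcd(338, 4070) | 23.
Euclid: 4070 = 12·338 + 14; 338 = 24·14 + 2; 14 = 7·2 + 0. gcd = 2; 23 mod 2 = 1. No.

No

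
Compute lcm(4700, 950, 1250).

2232500

lcm(4700, 950) = 4700·950/gcd = 4465000/50 = 89300
lcm(89300, 1250) = 89300·1250/gcd = 111625000/50 = 2232500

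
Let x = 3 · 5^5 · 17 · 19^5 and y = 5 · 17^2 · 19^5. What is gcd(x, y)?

210468415

min exponent per shared prime: 5 · 17 · 19^5 = 210468415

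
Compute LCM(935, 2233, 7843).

135330965

lcm(935, 2233) = 935·2233/gcd = 2087855/11 = 189805
lcm(189805, 7843) = 189805·7843/gcd = 1488640615/11 = 135330965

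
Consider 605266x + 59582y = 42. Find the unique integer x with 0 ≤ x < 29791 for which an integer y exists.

gcd(605266, 59582) = 2 (Euclid: 605266 = 10·59582 + 9446; 59582 = 6·9446 + 2906; 9446 = 3·2906 + 728; 2906 = 3·728 + 722; 728 = 1·722 + 6; 722 = 120·6 + 2; 6 = 3·2 + 0), and 2 | 42.
Extended Euclid: 605266·(-9903) + 59582·(100600) = 2. Scale by 21: x₀ = -207963.
General solution x = x₀ + 29791t; reducing mod 29791 gives x = 574 (and y = -5831).

574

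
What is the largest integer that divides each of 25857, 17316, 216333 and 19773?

25857 = 3² · 13² · 17; 17316 = 2² · 3² · 13 · 37; 216333 = 3² · 13 · 43²; 19773 = 3² · 13³
gcd takes min exponent of each prime: 3² · 13 = 117

117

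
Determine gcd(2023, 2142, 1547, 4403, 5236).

119

gcd(2023, 2142): 2142 = 1·2023 + 119; 2023 = 17·119 + 0 → 119
gcd(119, 1547): 1547 = 13·119 + 0 → 119
gcd(119, 4403): 4403 = 37·119 + 0 → 119
gcd(119, 5236): 5236 = 44·119 + 0 → 119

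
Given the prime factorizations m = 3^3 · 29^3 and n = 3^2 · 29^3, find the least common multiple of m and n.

max exponent per prime: 3^3 · 29^3 = 658503

658503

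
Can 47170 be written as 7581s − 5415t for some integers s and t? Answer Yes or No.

No

By Bézout, 7581s − 5415t = 47170 has integer solutions iff gcd(7581, 5415) | 47170.
Euclid: 7581 = 1·5415 + 2166; 5415 = 2·2166 + 1083; 2166 = 2·1083 + 0. gcd = 1083; 47170 mod 1083 = 601. No.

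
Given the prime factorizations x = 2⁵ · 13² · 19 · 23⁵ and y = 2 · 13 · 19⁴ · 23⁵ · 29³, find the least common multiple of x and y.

max exponent per prime: 2⁵ · 13² · 19⁴ · 23⁵ · 29³ = 110632890805652330336

110632890805652330336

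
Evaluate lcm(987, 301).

42441

987 = 3 · 7 · 47; 301 = 7 · 43
max exponents: 3 · 7 · 43 · 47 = 42441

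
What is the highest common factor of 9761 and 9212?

1

Euclid: 9761 = 1·9212 + 549; 9212 = 16·549 + 428; 549 = 1·428 + 121; 428 = 3·121 + 65; 121 = 1·65 + 56; 65 = 1·56 + 9; 56 = 6·9 + 2; 9 = 4·2 + 1; 2 = 2·1 + 0. Last nonzero remainder: 1.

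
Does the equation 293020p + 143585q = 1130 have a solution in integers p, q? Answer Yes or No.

gcd(293020, 143585): 293020 = 2·143585 + 5850; 143585 = 24·5850 + 3185; 5850 = 1·3185 + 2665; 3185 = 1·2665 + 520; 2665 = 5·520 + 65; 520 = 8·65 + 0 → 65
65 does not divide 1130, so a solution does not exist.

No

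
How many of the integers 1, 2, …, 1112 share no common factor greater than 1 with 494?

Prime factors of 494: 2, 13, 19. Count integers ≤ 1112 divisible by none of them.
By inclusion–exclusion: 1112 − ⌊1112/2⌋ − ⌊1112/13⌋ − ⌊1112/19⌋ + ⌊1112/26⌋ + ⌊1112/38⌋ + ⌊1112/247⌋ − ⌊1112/494⌋ = 486.

486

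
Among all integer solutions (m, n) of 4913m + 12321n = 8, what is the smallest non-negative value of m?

6400

gcd(4913, 12321) = 1 (Euclid: 12321 = 2·4913 + 2495; 4913 = 1·2495 + 2418; 2495 = 1·2418 + 77; 2418 = 31·77 + 31; 77 = 2·31 + 15; 31 = 2·15 + 1; 15 = 15·1 + 0), and 1 | 8.
Extended Euclid: 4913·(800) + 12321·(-319) = 1. Scale by 8: m₀ = 6400.
General solution m = m₀ + 12321t; reducing mod 12321 gives m = 6400 (and n = -2552).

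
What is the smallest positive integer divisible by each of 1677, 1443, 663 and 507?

13712829

1677 = 3 · 13 · 43; 1443 = 3 · 13 · 37; 663 = 3 · 13 · 17; 507 = 3 · 13²
lcm takes max exponent of each prime: 3 · 13² · 17 · 37 · 43 = 13712829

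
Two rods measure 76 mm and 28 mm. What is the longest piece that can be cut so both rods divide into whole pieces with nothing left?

4

Euclid: 76 = 2·28 + 20; 28 = 1·20 + 8; 20 = 2·8 + 4; 8 = 2·4 + 0. Last nonzero remainder: 4.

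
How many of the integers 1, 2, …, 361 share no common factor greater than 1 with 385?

385 = 5·7·11. Inclusion–exclusion on these primes:
361 − ⌊361/5⌋ − ⌊361/7⌋ − ⌊361/11⌋ + ⌊361/35⌋ + ⌊361/55⌋ + ⌊361/77⌋ − ⌊361/385⌋ = 226

226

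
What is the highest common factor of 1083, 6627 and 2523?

1083 = 3 · 19²; 6627 = 3 · 47²; 2523 = 3 · 29²
gcd takes min exponent of each prime: 3 = 3

3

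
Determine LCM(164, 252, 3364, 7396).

164 = 2² · 41; 252 = 2² · 3² · 7; 3364 = 2² · 29²; 7396 = 2² · 43²
lcm takes max exponent of each prime: 2² · 3² · 7 · 29² · 41 · 43² = 16066352988

16066352988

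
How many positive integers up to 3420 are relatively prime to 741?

Prime factors of 741: 3, 13, 19. Count integers ≤ 3420 divisible by none of them.
By inclusion–exclusion: 3420 − ⌊3420/3⌋ − ⌊3420/13⌋ − ⌊3420/19⌋ + ⌊3420/39⌋ + ⌊3420/57⌋ + ⌊3420/247⌋ − ⌊3420/741⌋ = 1993.

1993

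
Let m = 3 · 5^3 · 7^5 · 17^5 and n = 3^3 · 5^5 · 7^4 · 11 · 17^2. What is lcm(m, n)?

22148344905946875

max exponent per prime: 3^3 · 5^5 · 7^5 · 11 · 17^5 = 22148344905946875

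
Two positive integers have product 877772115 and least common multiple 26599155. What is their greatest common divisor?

gcd·lcm = product, so gcd = 877772115/26599155 = 33.

33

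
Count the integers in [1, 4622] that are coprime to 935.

3165

935 = 5·11·17. Inclusion–exclusion on these primes:
4622 − ⌊4622/5⌋ − ⌊4622/11⌋ − ⌊4622/17⌋ + ⌊4622/55⌋ + ⌊4622/85⌋ + ⌊4622/187⌋ − ⌊4622/935⌋ = 3165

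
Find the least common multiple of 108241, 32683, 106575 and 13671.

503572310325

108241 = 7² · 47²; 32683 = 7² · 23 · 29; 106575 = 3 · 5² · 7² · 29; 13671 = 3² · 7² · 31
lcm takes max exponent of each prime: 3² · 5² · 7² · 23 · 29 · 31 · 47² = 503572310325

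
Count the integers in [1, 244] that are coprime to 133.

199

133 = 7·19. Inclusion–exclusion on these primes:
244 − ⌊244/7⌋ − ⌊244/19⌋ + ⌊244/133⌋ = 199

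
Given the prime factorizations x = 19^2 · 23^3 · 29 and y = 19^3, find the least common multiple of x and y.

2420150137

max exponent per prime: 19^3 · 23^3 · 29 = 2420150137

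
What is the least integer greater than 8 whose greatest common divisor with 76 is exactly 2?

10

gcd(t, 76) = 2 forces 2 | t; write t = 2s. Then gcd(2s, 2·38) = 2·gcd(s, 38), so need gcd(s, 38) = 1.
2s > 8 gives s ≥ 5. The least s ≥ 5 coprime to 38 is 5, so t = 2·5 = 10.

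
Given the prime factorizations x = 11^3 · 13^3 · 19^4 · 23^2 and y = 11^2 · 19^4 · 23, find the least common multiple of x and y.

201594272056463

max exponent per prime: 11^3 · 13^3 · 19^4 · 23^2 = 201594272056463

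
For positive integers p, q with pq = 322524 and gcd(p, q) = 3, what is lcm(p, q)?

107508

For any two positive integers, gcd × lcm equals their product. Hence lcm = 322524 / 3 = 107508.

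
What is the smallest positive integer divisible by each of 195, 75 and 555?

36075

195 = 3 · 5 · 13; 75 = 3 · 5²; 555 = 3 · 5 · 37
lcm takes max exponent of each prime: 3 · 5² · 13 · 37 = 36075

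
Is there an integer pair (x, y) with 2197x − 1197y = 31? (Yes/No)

By Bézout, 2197x − 1197y = 31 has integer solutions iff gcd(2197, 1197) | 31.
Euclid: 2197 = 1·1197 + 1000; 1197 = 1·1000 + 197; 1000 = 5·197 + 15; 197 = 13·15 + 2; 15 = 7·2 + 1; 2 = 2·1 + 0. gcd = 1; 31 mod 1 = 0. Yes.

Yes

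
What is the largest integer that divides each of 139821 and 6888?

3

139821 = 3 · 11 · 19 · 223
6888 = 2³ · 3 · 7 · 41
Common: 3 = 3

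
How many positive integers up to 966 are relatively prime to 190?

366

Prime factors of 190: 2, 5, 19. Count integers ≤ 966 divisible by none of them.
By inclusion–exclusion: 966 − ⌊966/2⌋ − ⌊966/5⌋ − ⌊966/19⌋ + ⌊966/10⌋ + ⌊966/38⌋ + ⌊966/95⌋ − ⌊966/190⌋ = 366.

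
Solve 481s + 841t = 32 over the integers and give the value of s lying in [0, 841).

355

Reduce mod 841: 481s ≡ 32 (mod 841). With g = gcd(481, 841) = 1 dividing 32, divide through: 481s ≡ 32 (mod 841).
Since gcd(481, 841) = 1, s ≡ 32·(481)⁻¹ ≡ 355 (mod 841). Smallest non-negative: 355.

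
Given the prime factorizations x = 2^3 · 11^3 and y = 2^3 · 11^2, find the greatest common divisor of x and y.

min exponent per shared prime: 2^3 · 11^2 = 968

968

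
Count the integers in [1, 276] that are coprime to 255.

138

Prime factors of 255: 3, 5, 17. Count integers ≤ 276 divisible by none of them.
By inclusion–exclusion: 276 − ⌊276/3⌋ − ⌊276/5⌋ − ⌊276/17⌋ + ⌊276/15⌋ + ⌊276/51⌋ + ⌊276/85⌋ − ⌊276/255⌋ = 138.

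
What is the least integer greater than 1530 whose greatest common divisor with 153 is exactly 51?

1581

153 = 51·3. Any x with gcd(x, 153) = 51 is a multiple of 51, say 51s, with s coprime to 3.
Need s > 1530/51, so s ≥ 31. First s ≥ 31 with gcd(s, 3) = 1 is s = 31. Thus x = 51·31 = 1581.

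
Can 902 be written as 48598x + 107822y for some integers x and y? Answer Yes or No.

By Bézout, 48598x + 107822y = 902 has integer solutions iff gcd(48598, 107822) | 902.
Euclid: 107822 = 2·48598 + 10626; 48598 = 4·10626 + 6094; 10626 = 1·6094 + 4532; 6094 = 1·4532 + 1562; 4532 = 2·1562 + 1408; 1562 = 1·1408 + 154; 1408 = 9·154 + 22; 154 = 7·22 + 0. gcd = 22; 902 mod 22 = 0. Yes.

Yes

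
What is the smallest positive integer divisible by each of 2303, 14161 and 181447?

lcm(2303, 14161) = 2303·14161/gcd = 32612783/49 = 665567
lcm(665567, 181447) = 665567·181447/gcd = 120765135449/49 = 2464594601

2464594601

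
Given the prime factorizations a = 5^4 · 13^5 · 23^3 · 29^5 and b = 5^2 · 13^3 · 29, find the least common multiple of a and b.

57912228398442949375

max exponent per prime: 5^4 · 13^5 · 23^3 · 29^5 = 57912228398442949375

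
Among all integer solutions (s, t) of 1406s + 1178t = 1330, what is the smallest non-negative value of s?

gcd(1406, 1178) = 38 (Euclid: 1406 = 1·1178 + 228; 1178 = 5·228 + 38; 228 = 6·38 + 0), and 38 | 1330.
Extended Euclid: 1406·(-5) + 1178·(6) = 38. Scale by 35: s₀ = -175.
General solution s = s₀ + 31k; reducing mod 31 gives s = 11 (and t = -12).

11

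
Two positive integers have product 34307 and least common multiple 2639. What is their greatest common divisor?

gcd·lcm = product, so gcd = 34307/2639 = 13.

13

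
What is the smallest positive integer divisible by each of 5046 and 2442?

2053722

5046 = 2 · 3 · 29²; 2442 = 2 · 3 · 11 · 37
max exponents: 2 · 3 · 11 · 29² · 37 = 2053722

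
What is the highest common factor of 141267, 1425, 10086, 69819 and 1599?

141267 = 3 · 7² · 31²; 1425 = 3 · 5² · 19; 10086 = 2 · 3 · 41²; 69819 = 3 · 17 · 37²; 1599 = 3 · 13 · 41
gcd takes min exponent of each prime: 3 = 3

3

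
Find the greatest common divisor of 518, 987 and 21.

7

gcd(518, 987): 987 = 1·518 + 469; 518 = 1·469 + 49; 469 = 9·49 + 28; 49 = 1·28 + 21; 28 = 1·21 + 7; 21 = 3·7 + 0 → 7
gcd(7, 21): 21 = 3·7 + 0 → 7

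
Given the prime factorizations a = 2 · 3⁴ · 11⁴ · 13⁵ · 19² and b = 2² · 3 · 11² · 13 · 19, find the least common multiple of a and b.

635828095491732

max exponent per prime: 2² · 3⁴ · 11⁴ · 13⁵ · 19² = 635828095491732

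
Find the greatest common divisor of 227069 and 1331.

1

227069 = 17 · 19² · 37
1331 = 11³
Common: 1 = 1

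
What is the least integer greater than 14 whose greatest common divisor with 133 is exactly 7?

Multiples of 7 above 14: 7·3, 7·4, … . Need the cofactor coprime to 133/7 = 19.
Checking s = 3, 4, … the first with gcd(s, 19) = 1 is s = 3, giving 21.

21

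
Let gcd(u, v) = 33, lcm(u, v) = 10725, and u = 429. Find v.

Using uv = gcd(u,v)·lcm(u,v) = 33·10725 = 353925, we get v = 353925/429 = 825.

825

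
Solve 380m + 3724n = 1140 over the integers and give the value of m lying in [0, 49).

Euclid: 3724 = 9·380 + 304; 380 = 1·304 + 76; 304 = 4·76 + 0 → gcd = 76; 1140 = 76·15.
Back-substitution yields 380·(10) + 3724·(-1) = 76, so one solution is m = 10·15 = 150, n = -1·15 = -15.
Solutions in m differ by 3724/76 = 49; the one in [0, 49) is 150 mod 49 = 3.

3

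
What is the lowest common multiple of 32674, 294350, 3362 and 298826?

lcm(32674, 294350) = 32674·294350/gcd = 9617591900/2 = 4808795950
lcm(4808795950, 3362) = 4808795950·3362/gcd = 16167171983900/2 = 8083585991950
lcm(8083585991950, 298826) = 8083585991950·298826/gcd = 2415585667630450700/34 = 71046637283248550

71046637283248550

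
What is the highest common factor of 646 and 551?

19

646 = 2 · 17 · 19
551 = 19 · 29
Common: 19 = 19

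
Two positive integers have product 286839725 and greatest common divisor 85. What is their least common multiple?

3374585

Since gcd(u,v)·lcm(u,v) = uv, lcm = 286839725/85 = 3374585.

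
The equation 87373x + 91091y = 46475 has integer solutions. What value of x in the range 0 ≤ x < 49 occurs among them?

12

Euclid: 91091 = 1·87373 + 3718; 87373 = 23·3718 + 1859; 3718 = 2·1859 + 0 → gcd = 1859; 46475 = 1859·25.
Back-substitution yields 87373·(24) + 91091·(-23) = 1859, so one solution is x = 24·25 = 600, y = -23·25 = -575.
Solutions in x differ by 91091/1859 = 49; the one in [0, 49) is 600 mod 49 = 12.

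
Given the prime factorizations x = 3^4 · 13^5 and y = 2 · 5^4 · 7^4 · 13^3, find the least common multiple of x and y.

max exponent per prime: 2 · 3^4 · 5^4 · 7^4 · 13^5 = 90261792416250

90261792416250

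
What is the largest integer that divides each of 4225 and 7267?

4225 = 5² · 13²
7267 = 13² · 43
Common: 13² = 169

169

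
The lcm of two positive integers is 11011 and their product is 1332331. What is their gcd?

gcd·lcm = product, so gcd = 1332331/11011 = 121.

121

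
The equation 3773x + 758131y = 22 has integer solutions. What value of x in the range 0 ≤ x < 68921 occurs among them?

gcd(3773, 758131) = 11 (Euclid: 758131 = 200·3773 + 3531; 3773 = 1·3531 + 242; 3531 = 14·242 + 143; 242 = 1·143 + 99; 143 = 1·99 + 44; 99 = 2·44 + 11; 44 = 4·11 + 0), and 11 | 22.
Extended Euclid: 3773·(15673) + 758131·(-78) = 11. Scale by 2: x₀ = 31346.
General solution x = x₀ + 68921t; reducing mod 68921 gives x = 31346 (and y = -156).

31346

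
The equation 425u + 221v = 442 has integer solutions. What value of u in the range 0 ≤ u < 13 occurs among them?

0

gcd(425, 221) = 17 (Euclid: 425 = 1·221 + 204; 221 = 1·204 + 17; 204 = 12·17 + 0), and 17 | 442.
Extended Euclid: 425·(-1) + 221·(2) = 17. Scale by 26: u₀ = -26.
General solution u = u₀ + 13t; reducing mod 13 gives u = 0 (and v = 2).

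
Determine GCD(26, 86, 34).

gcd(26, 86): 86 = 3·26 + 8; 26 = 3·8 + 2; 8 = 4·2 + 0 → 2
gcd(2, 34): 34 = 17·2 + 0 → 2

2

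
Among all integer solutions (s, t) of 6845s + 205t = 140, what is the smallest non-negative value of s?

12

gcd(6845, 205) = 5 (Euclid: 6845 = 33·205 + 80; 205 = 2·80 + 45; 80 = 1·45 + 35; 45 = 1·35 + 10; 35 = 3·10 + 5; 10 = 2·5 + 0), and 5 | 140.
Extended Euclid: 6845·(18) + 205·(-601) = 5. Scale by 28: s₀ = 504.
General solution s = s₀ + 41k; reducing mod 41 gives s = 12 (and t = -400).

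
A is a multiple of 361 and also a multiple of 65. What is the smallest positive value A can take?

23465

361 = 19²; 65 = 5 · 13
max exponents: 5 · 13 · 19² = 23465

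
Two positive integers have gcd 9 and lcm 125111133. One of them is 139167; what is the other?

8091

p·q = gcd·lcm = 9·125111133 = 1126000197, so q = 1126000197/139167 = 8091.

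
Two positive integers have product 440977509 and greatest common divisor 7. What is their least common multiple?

Since gcd(u,v)·lcm(u,v) = uv, lcm = 440977509/7 = 62996787.

62996787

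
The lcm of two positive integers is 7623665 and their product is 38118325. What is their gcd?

gcd·lcm = product, so gcd = 38118325/7623665 = 5.

5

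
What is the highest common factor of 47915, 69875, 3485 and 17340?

gcd(47915, 69875): 69875 = 1·47915 + 21960; 47915 = 2·21960 + 3995; 21960 = 5·3995 + 1985; 3995 = 2·1985 + 25; 1985 = 79·25 + 10; 25 = 2·10 + 5; 10 = 2·5 + 0 → 5
gcd(5, 3485): 3485 = 697·5 + 0 → 5
gcd(5, 17340): 17340 = 3468·5 + 0 → 5

5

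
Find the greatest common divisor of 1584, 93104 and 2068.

44

1584 = 2⁴ · 3² · 11; 93104 = 2⁴ · 11 · 23²; 2068 = 2² · 11 · 47
gcd takes min exponent of each prime: 2² · 11 = 44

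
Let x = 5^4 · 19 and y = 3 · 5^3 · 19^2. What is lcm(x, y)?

676875

max exponent per prime: 3 · 5^4 · 19^2 = 676875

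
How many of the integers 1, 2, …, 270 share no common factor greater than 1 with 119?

219

119 = 7·17. Inclusion–exclusion on these primes:
270 − ⌊270/7⌋ − ⌊270/17⌋ + ⌊270/119⌋ = 219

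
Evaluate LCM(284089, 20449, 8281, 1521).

284089 = 13² · 41²; 20449 = 11² · 13²; 8281 = 7² · 13²; 1521 = 3² · 13²
lcm takes max exponent of each prime: 3² · 7² · 11² · 13² · 41² = 15159273129

15159273129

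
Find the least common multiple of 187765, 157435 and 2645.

135979600765

lcm(187765, 157435) = 187765·157435/gcd = 29560782775/5 = 5912156555
lcm(5912156555, 2645) = 5912156555·2645/gcd = 15637654087975/115 = 135979600765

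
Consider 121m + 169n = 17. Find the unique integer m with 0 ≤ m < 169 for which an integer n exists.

Euclid: 169 = 1·121 + 48; 121 = 2·48 + 25; 48 = 1·25 + 23; 25 = 1·23 + 2; 23 = 11·2 + 1; 2 = 2·1 + 0 → gcd = 1; 17 = 1·17.
Back-substitution yields 121·(-81) + 169·(58) = 1, so one solution is m = -81·17 = -1377, n = 58·17 = 986.
Solutions in m differ by 169/1 = 169; the one in [0, 169) is -1377 mod 169 = 144.

144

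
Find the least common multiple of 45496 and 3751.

1410376

gcd first: 45496 = 12·3751 + 484; 3751 = 7·484 + 363; 484 = 1·363 + 121; 363 = 3·121 + 0 → gcd = 121
lcm = 45496·3751/gcd = 170655496/121 = 1410376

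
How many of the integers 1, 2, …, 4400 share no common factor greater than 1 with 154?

1715

Prime factors of 154: 2, 7, 11. Count integers ≤ 4400 divisible by none of them.
By inclusion–exclusion: 4400 − ⌊4400/2⌋ − ⌊4400/7⌋ − ⌊4400/11⌋ + ⌊4400/14⌋ + ⌊4400/22⌋ + ⌊4400/77⌋ − ⌊4400/154⌋ = 1715.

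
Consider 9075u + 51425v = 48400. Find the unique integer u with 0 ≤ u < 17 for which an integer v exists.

11

Euclid: 51425 = 5·9075 + 6050; 9075 = 1·6050 + 3025; 6050 = 2·3025 + 0 → gcd = 3025; 48400 = 3025·16.
Back-substitution yields 9075·(6) + 51425·(-1) = 3025, so one solution is u = 6·16 = 96, v = -1·16 = -16.
Solutions in u differ by 51425/3025 = 17; the one in [0, 17) is 96 mod 17 = 11.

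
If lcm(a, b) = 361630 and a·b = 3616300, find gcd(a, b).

From gcd × lcm = ab: gcd = 3616300 / 361630 = 10.

10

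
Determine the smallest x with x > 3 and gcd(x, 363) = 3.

gcd(x, 363) = 3 forces 3 | x; write x = 3s. Then gcd(3s, 3·121) = 3·gcd(s, 121), so need gcd(s, 121) = 1.
3s > 3 gives s ≥ 2. The least s ≥ 2 coprime to 121 is 2, so x = 3·2 = 6.

6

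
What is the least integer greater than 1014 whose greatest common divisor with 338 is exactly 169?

gcd(t, 338) = 169 forces 169 | t; write t = 169s. Then gcd(169s, 169·2) = 169·gcd(s, 2), so need gcd(s, 2) = 1.
169s > 1014 gives s ≥ 7. The least s ≥ 7 coprime to 2 is 7, so t = 169·7 = 1183.

1183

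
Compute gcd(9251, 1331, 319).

9251 = 11 · 29²; 1331 = 11³; 319 = 11 · 29
gcd takes min exponent of each prime: 11 = 11

11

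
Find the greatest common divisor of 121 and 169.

1

Euclid: 169 = 1·121 + 48; 121 = 2·48 + 25; 48 = 1·25 + 23; 25 = 1·23 + 2; 23 = 11·2 + 1; 2 = 2·1 + 0. Last nonzero remainder: 1.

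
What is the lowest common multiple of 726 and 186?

726 = 2 · 3 · 11²; 186 = 2 · 3 · 31
max exponents: 2 · 3 · 11² · 31 = 22506

22506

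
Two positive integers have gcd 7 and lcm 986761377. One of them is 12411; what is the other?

Using ab = gcd(a,b)·lcm(a,b) = 7·986761377 = 6907329639, we get b = 6907329639/12411 = 556549.

556549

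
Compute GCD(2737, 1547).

119

2737 = 7 · 17 · 23
1547 = 7 · 13 · 17
Common: 7 · 17 = 119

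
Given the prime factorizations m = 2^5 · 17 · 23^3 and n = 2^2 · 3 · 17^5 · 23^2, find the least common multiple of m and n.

1658438411424

max exponent per prime: 2^5 · 3 · 17^5 · 23^3 = 1658438411424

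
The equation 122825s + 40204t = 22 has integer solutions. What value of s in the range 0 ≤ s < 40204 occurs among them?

Euclid: 122825 = 3·40204 + 2213; 40204 = 18·2213 + 370; 2213 = 5·370 + 363; 370 = 1·363 + 7; 363 = 51·7 + 6; 7 = 1·6 + 1; 6 = 6·1 + 0 → gcd = 1; 22 = 1·22.
Back-substitution yields 122825·(-5759) + 40204·(17594) = 1, so one solution is s = -5759·22 = -126698, t = 17594·22 = 387068.
Solutions in s differ by 40204/1 = 40204; the one in [0, 40204) is -126698 mod 40204 = 34118.

34118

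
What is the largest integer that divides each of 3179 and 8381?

289

3179 = 11 · 17²
8381 = 17² · 29
Common: 17² = 289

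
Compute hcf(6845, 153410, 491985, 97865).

5

gcd(6845, 153410): 153410 = 22·6845 + 2820; 6845 = 2·2820 + 1205; 2820 = 2·1205 + 410; 1205 = 2·410 + 385; 410 = 1·385 + 25; 385 = 15·25 + 10; 25 = 2·10 + 5; 10 = 2·5 + 0 → 5
gcd(5, 491985): 491985 = 98397·5 + 0 → 5
gcd(5, 97865): 97865 = 19573·5 + 0 → 5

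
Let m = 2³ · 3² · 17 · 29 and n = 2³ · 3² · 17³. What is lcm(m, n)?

10258344

max exponent per prime: 2³ · 3² · 17³ · 29 = 10258344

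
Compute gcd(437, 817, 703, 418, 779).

19

437 = 19 · 23; 817 = 19 · 43; 703 = 19 · 37; 418 = 2 · 11 · 19; 779 = 19 · 41
gcd takes min exponent of each prime: 19 = 19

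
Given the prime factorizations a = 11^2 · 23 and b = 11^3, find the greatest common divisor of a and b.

min exponent per shared prime: 11^2 = 121

121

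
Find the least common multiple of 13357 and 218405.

13357 = 19² · 37; 218405 = 5 · 11² · 19²
max exponents: 5 · 11² · 19² · 37 = 8080985

8080985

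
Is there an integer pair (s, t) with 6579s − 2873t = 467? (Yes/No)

No

By Bézout, 6579s − 2873t = 467 has integer solutions iff gcd(6579, 2873) | 467.
Euclid: 6579 = 2·2873 + 833; 2873 = 3·833 + 374; 833 = 2·374 + 85; 374 = 4·85 + 34; 85 = 2·34 + 17; 34 = 2·17 + 0. gcd = 17; 467 mod 17 = 8. No.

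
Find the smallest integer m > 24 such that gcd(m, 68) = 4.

28

gcd(m, 68) = 4 forces 4 | m; write m = 4s. Then gcd(4s, 4·17) = 4·gcd(s, 17), so need gcd(s, 17) = 1.
4s > 24 gives s ≥ 7. The least s ≥ 7 coprime to 17 is 7, so m = 4·7 = 28.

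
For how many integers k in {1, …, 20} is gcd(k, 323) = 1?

323 = 17·19. Inclusion–exclusion on these primes:
20 − ⌊20/17⌋ − ⌊20/19⌋ + ⌊20/323⌋ = 18

18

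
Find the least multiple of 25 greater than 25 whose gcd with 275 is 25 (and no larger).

Multiples of 25 above 25: 25·2, 25·3, … . Need the cofactor coprime to 275/25 = 11.
Checking s = 2, 3, … the first with gcd(s, 11) = 1 is s = 2, giving 50.

50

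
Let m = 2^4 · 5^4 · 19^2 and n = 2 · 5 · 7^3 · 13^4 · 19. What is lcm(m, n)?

max exponent per prime: 2^4 · 5^4 · 7^3 · 13^4 · 19^2 = 35365087030000

35365087030000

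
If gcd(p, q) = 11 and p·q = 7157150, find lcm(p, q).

650650

gcd·lcm = product, so lcm = 7157150/11 = 650650.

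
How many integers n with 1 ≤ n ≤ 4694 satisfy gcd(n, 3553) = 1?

Prime factors of 3553: 11, 17, 19. Count integers ≤ 4694 divisible by none of them.
By inclusion–exclusion: 4694 − ⌊4694/11⌋ − ⌊4694/17⌋ − ⌊4694/19⌋ + ⌊4694/187⌋ + ⌊4694/209⌋ + ⌊4694/323⌋ − ⌊4694/3553⌋ = 3805.

3805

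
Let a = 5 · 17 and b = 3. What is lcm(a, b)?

max exponent per prime: 3 · 5 · 17 = 255

255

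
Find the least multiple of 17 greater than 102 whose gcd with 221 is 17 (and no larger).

221 = 17·13. Any k with gcd(k, 221) = 17 is a multiple of 17, say 17s, with s coprime to 13.
Need s > 102/17, so s ≥ 7. First s ≥ 7 with gcd(s, 13) = 1 is s = 7. Thus k = 17·7 = 119.

119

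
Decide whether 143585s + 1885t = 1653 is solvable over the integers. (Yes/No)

No

By Bézout, 143585s + 1885t = 1653 has integer solutions iff gcd(143585, 1885) | 1653.
Euclid: 143585 = 76·1885 + 325; 1885 = 5·325 + 260; 325 = 1·260 + 65; 260 = 4·65 + 0. gcd = 65; 1653 mod 65 = 28. No.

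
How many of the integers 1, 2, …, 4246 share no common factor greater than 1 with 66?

1286

66 = 2·3·11. Inclusion–exclusion on these primes:
4246 − ⌊4246/2⌋ − ⌊4246/3⌋ − ⌊4246/11⌋ + ⌊4246/6⌋ + ⌊4246/22⌋ + ⌊4246/33⌋ − ⌊4246/66⌋ = 1286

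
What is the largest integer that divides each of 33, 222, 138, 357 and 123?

gcd(33, 222): 222 = 6·33 + 24; 33 = 1·24 + 9; 24 = 2·9 + 6; 9 = 1·6 + 3; 6 = 2·3 + 0 → 3
gcd(3, 138): 138 = 46·3 + 0 → 3
gcd(3, 357): 357 = 119·3 + 0 → 3
gcd(3, 123): 123 = 41·3 + 0 → 3

3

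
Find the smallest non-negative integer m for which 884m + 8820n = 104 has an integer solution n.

1816

Reduce mod 8820: 884m ≡ 104 (mod 8820). With g = gcd(884, 8820) = 4 dividing 104, divide through: 221m ≡ 26 (mod 2205).
Since gcd(221, 2205) = 1, m ≡ 26·(221)⁻¹ ≡ 1816 (mod 2205). Smallest non-negative: 1816.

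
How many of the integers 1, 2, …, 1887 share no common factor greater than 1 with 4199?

Prime factors of 4199: 13, 17, 19. Count integers ≤ 1887 divisible by none of them.
By inclusion–exclusion: 1887 − ⌊1887/13⌋ − ⌊1887/17⌋ − ⌊1887/19⌋ + ⌊1887/221⌋ + ⌊1887/247⌋ + ⌊1887/323⌋ − ⌊1887/4199⌋ = 1552.

1552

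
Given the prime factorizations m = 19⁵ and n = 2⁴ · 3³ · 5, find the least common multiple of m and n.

max exponent per prime: 2⁴ · 3³ · 5 · 19⁵ = 5348373840

5348373840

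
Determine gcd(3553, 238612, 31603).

gcd(3553, 238612): 238612 = 67·3553 + 561; 3553 = 6·561 + 187; 561 = 3·187 + 0 → 187
gcd(187, 31603): 31603 = 169·187 + 0 → 187

187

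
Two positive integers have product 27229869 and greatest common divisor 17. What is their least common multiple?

1601757

For any two positive integers, gcd × lcm equals their product. Hence lcm = 27229869 / 17 = 1601757.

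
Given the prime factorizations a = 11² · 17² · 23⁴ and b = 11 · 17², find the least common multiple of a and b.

max exponent per prime: 11² · 17² · 23⁴ = 9785759929

9785759929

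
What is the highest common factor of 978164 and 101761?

978164 = 2² · 11² · 43 · 47
101761 = 11² · 29²
Common: 11² = 121

121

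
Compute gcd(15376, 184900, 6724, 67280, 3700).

15376 = 2⁴ · 31²; 184900 = 2² · 5² · 43²; 6724 = 2² · 41²; 67280 = 2⁴ · 5 · 29²; 3700 = 2² · 5² · 37
gcd takes min exponent of each prime: 2² = 4

4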